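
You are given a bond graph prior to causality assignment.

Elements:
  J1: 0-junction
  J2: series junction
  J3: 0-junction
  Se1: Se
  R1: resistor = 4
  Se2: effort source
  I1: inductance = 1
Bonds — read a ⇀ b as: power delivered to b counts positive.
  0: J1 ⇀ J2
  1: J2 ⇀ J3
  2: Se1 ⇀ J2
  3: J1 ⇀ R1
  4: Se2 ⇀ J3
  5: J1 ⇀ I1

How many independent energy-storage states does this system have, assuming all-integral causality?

1  (I1 all integral)

β2 |J2  (Se1 fixes effort; stroke away)
β4 |J3  (source Se2 imposes e)
β1 |J2  (0-jn J3 has e-setter on 4)
β0 |J1  (closing 1-jn rule on J2)
β3 |R1  (0-jn J1 has e-setter on 0)
β5 |I1  (J1 effort already set via bond 0)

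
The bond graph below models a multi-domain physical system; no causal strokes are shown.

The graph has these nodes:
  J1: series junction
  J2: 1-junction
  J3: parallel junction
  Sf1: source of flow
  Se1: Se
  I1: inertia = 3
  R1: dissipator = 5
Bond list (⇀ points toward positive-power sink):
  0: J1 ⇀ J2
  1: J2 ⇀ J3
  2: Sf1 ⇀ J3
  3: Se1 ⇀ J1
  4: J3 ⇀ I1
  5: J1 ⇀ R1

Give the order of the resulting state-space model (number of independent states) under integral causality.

b2 stroke→Sf1  (source Sf1 imposes f)
b3 stroke→J1  (source Se1 imposes e)
b4 stroke→I1  (prefer integral on I1)
b1 stroke→J3  (J3 needs exactly one e-in)
b0 stroke→J2  (common-f at J2 fixed by 1)
b5 stroke→J1  (J1 flow already set via bond 0)

1  (I1 all integral)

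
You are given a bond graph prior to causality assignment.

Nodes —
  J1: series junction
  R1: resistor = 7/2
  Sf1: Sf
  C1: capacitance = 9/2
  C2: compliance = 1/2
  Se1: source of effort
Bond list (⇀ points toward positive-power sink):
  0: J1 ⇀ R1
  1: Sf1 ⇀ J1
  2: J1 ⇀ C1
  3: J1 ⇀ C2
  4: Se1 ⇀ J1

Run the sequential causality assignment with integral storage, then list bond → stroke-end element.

bond 1 stroke at Sf1  (Sf1 (Sf) sets flow on bond)
bond 4 stroke at J1  (Se1 fixes effort; stroke away)
bond 0 stroke at J1  (J1 flow already set via bond 1)
bond 2 stroke at J1  (1-jn J1 has f-setter on 1)
bond 3 stroke at J1  (J1 flow already set via bond 1)

#0 stroke at J1
#1 stroke at Sf1
#2 stroke at J1
#3 stroke at J1
#4 stroke at J1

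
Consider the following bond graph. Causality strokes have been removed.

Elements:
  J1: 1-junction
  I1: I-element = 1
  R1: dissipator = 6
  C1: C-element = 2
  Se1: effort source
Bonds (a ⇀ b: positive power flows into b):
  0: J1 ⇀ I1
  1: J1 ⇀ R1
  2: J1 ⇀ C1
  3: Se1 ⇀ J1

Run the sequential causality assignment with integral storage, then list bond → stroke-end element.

b0 stroke→I1
b1 stroke→J1
b2 stroke→J1
b3 stroke→J1

b3 stroke at J1  (Se1 (Se) sets effort on bond)
b0 stroke at I1  (I1 integral (f out))
b1 stroke at J1  (common-f at J1 fixed by 0)
b2 stroke at J1  (J1 flow already set via bond 0)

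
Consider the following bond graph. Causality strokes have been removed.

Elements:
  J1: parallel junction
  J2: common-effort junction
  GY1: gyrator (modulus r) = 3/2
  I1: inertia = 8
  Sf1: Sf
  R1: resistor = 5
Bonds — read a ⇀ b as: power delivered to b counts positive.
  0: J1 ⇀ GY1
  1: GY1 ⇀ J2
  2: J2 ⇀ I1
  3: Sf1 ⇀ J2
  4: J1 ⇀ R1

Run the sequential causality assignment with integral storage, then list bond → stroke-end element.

bond 0 |J1
bond 1 |J2
bond 2 |I1
bond 3 |Sf1
bond 4 |R1

bond 3 →Sf1  (Sf1: flow source, stroke at near end)
bond 2 →I1  (I1: I, integral causality)
bond 1 →J2  (only one effort-in slot at J2)
bond 0 →J1  (GY1 both-in/both-out from 1)
bond 4 →R1  (J1: bond 0 brought effort, rest push out)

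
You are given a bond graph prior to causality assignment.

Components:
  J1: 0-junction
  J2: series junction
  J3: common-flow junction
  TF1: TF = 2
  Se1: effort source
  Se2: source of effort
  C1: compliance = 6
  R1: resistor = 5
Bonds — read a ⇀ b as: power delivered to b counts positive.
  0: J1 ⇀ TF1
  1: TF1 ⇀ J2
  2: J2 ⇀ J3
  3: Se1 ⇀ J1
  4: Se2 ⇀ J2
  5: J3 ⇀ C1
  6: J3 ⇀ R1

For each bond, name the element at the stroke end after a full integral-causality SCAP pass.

bond 0 |TF1
bond 1 |J2
bond 2 |J3
bond 3 |J1
bond 4 |J2
bond 5 |J3
bond 6 |R1

β3 stroke→J1  (source Se1 imposes e)
β4 stroke→J2  (source Se2 imposes e)
β0 stroke→TF1  (0-jn J1 has e-setter on 3)
β1 stroke→J2  (TF1: transformer flips bond 0)
β2 stroke→J3  (J2: last free bond brings flow in)
β5 stroke→J3  (C1 outputs effort q/C1)
β6 stroke→R1  (closing 1-jn rule on J3)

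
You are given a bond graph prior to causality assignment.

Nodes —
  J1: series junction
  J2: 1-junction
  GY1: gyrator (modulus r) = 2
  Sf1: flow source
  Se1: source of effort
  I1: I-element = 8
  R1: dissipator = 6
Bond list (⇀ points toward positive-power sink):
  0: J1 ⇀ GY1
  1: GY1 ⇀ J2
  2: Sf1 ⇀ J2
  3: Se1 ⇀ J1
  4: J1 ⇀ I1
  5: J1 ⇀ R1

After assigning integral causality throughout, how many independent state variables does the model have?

1  (I1 all integral)

bond 2 stroke at Sf1  (Sf1 fixes flow; stroke at Sf1)
bond 3 stroke at J1  (source Se1 imposes e)
bond 1 stroke at J2  (J2: bond 2 brought flow, rest push out)
bond 0 stroke at J1  (through GY1, causality inverts; strokes same side of GY1)
bond 4 stroke at I1  (I1: I, integral causality)
bond 5 stroke at J1  (common-f at J1 fixed by 4)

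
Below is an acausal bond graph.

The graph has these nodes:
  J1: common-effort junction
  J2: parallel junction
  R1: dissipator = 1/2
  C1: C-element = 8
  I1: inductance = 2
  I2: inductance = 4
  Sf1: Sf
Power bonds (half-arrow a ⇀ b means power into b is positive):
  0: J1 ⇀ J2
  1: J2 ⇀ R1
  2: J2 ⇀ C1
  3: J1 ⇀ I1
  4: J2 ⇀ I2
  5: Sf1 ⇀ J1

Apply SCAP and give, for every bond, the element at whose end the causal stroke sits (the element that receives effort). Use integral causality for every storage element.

β0 stroke at J1
β1 stroke at R1
β2 stroke at J2
β3 stroke at I1
β4 stroke at I2
β5 stroke at Sf1

bond 5 |Sf1  (Sf1 (Sf) sets flow on bond)
bond 2 |J2  (C1: C, integral causality)
bond 0 |J1  (common-e at J2 fixed by 2)
bond 1 |R1  (J2 effort already set via bond 2)
bond 4 |I2  (0-jn J2 has e-setter on 2)
bond 3 |I1  (J1 effort already set via bond 0)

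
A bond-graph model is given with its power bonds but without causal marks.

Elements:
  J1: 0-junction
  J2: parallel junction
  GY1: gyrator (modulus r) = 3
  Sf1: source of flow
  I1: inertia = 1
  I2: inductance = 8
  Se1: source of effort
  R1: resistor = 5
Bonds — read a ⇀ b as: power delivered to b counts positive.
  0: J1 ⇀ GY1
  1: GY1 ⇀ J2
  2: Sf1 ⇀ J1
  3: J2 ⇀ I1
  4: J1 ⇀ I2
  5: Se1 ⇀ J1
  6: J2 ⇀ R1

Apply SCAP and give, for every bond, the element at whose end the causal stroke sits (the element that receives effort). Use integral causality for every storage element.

bond 0 stroke→GY1
bond 1 stroke→GY1
bond 2 stroke→Sf1
bond 3 stroke→I1
bond 4 stroke→I2
bond 5 stroke→J1
bond 6 stroke→J2

β2 |Sf1  (Sf1 fixes flow; stroke at Sf1)
β5 |J1  (Se1 (Se) sets effort on bond)
β0 |GY1  (J1 effort already set via bond 5)
β4 |I2  (common-e at J1 fixed by 5)
β1 |GY1  (GY GY1: same side as bond 0)
β3 |I1  (I1: I, integral causality)
β6 |J2  (only one effort-in slot at J2)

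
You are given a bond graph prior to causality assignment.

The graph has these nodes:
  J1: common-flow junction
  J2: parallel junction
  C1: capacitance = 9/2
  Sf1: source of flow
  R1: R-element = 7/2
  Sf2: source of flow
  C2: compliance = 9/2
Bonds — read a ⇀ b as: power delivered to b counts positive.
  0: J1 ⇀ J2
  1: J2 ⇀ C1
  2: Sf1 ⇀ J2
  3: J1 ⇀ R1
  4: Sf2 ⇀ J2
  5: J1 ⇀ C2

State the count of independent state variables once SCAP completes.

2  (C1, C2 all integral)

#2 stroke→Sf1  (Sf1: flow source, stroke at near end)
#4 stroke→Sf2  (Sf2: flow source, stroke at near end)
#1 stroke→J2  (prefer integral on C1)
#0 stroke→J1  (J2 effort already set via bond 1)
#5 stroke→J1  (C2: C, integral causality)
#3 stroke→R1  (J1 needs exactly one f-in)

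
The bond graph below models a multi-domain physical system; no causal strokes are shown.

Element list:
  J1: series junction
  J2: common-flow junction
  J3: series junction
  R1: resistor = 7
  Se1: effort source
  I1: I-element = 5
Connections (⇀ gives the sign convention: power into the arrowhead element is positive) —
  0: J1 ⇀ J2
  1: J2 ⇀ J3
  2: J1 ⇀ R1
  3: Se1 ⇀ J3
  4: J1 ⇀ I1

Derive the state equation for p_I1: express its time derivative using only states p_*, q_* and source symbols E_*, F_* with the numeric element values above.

dp_I1/dt = E_Se1 - 7*p_I1/5

b3 |J3  (Se1 (Se) sets effort on bond)
b1 |J2  (J3 needs exactly one f-in)
b0 |J1  (J2: last free bond brings flow in)
b4 |I1  (I1 outputs flow p/I1)
b2 |J1  (J1 flow already set via bond 4)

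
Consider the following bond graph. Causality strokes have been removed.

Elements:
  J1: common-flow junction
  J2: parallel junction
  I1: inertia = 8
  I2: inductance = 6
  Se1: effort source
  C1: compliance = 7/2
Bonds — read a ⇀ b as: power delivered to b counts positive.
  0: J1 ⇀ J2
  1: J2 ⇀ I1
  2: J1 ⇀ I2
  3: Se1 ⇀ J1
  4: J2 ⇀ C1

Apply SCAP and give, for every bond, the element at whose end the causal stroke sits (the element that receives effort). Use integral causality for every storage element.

b0 →J1
b1 →I1
b2 →I2
b3 →J1
b4 →J2

#3 stroke at J1  (Se1 fixes effort; stroke away)
#1 stroke at I1  (I1: I, integral causality)
#2 stroke at I2  (I2 outputs flow p/I2)
#0 stroke at J1  (1-jn J1 has f-setter on 2)
#4 stroke at J2  (J2 needs exactly one e-in)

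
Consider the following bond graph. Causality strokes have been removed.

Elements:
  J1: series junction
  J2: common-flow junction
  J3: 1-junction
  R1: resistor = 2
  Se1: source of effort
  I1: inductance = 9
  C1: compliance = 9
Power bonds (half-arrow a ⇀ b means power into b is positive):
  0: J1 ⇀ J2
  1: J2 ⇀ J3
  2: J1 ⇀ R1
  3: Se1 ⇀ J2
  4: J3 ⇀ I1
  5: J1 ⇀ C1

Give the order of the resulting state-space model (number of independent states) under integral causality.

#3 |J2  (Se1 (Se) sets effort on bond)
#4 |I1  (prefer integral on I1)
#1 |J3  (J3: bond 4 brought flow, rest push out)
#0 |J2  (J2 flow already set via bond 1)
#2 |J1  (J1 flow already set via bond 0)
#5 |J1  (1-jn J1 has f-setter on 0)

2  (C1, I1 all integral)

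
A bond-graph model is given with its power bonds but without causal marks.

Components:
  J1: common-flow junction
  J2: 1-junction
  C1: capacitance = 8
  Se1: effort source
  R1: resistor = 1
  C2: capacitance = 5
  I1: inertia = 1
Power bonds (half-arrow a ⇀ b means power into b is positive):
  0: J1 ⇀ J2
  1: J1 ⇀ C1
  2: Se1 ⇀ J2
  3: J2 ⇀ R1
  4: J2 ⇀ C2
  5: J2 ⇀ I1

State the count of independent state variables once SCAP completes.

3  (C1, C2, I1 all integral)

#2 stroke→J2  (source Se1 imposes e)
#1 stroke→J1  (C1 integral (e out))
#0 stroke→J2  (J1 needs exactly one f-in)
#4 stroke→J2  (C2 outputs effort q/C2)
#5 stroke→I1  (I1 integral (f out))
#3 stroke→J2  (common-f at J2 fixed by 5)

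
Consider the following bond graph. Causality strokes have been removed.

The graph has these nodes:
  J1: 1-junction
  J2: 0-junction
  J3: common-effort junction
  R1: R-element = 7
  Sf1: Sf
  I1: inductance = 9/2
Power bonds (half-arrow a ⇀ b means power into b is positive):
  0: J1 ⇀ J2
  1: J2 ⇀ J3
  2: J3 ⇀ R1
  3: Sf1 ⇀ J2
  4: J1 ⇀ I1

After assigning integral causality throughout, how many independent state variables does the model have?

bond 3 stroke at Sf1  (Sf1 (Sf) sets flow on bond)
bond 4 stroke at I1  (I1: I, integral causality)
bond 0 stroke at J1  (1-jn J1 has f-setter on 4)
bond 1 stroke at J2  (J2 needs exactly one e-in)
bond 2 stroke at J3  (only one effort-in slot at J3)

1  (I1 all integral)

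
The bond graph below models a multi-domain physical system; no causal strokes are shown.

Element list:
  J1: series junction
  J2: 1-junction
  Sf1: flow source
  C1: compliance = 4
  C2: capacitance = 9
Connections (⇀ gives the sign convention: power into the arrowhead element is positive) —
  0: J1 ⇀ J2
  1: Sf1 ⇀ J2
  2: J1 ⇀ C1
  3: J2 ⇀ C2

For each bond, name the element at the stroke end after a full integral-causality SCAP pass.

β1 |Sf1  (source Sf1 imposes f)
β0 |J2  (common-f at J2 fixed by 1)
β3 |J2  (1-jn J2 has f-setter on 1)
β2 |J1  (1-jn J1 has f-setter on 0)

bond 0 |J2
bond 1 |Sf1
bond 2 |J1
bond 3 |J2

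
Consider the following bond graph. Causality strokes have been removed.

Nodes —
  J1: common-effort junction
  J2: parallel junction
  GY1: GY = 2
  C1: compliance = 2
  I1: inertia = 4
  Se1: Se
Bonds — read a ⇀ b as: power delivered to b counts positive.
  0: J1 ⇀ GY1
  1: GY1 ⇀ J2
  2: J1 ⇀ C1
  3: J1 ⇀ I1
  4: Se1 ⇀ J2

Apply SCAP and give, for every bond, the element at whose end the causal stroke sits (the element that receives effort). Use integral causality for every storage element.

bond 0 stroke→GY1
bond 1 stroke→GY1
bond 2 stroke→J1
bond 3 stroke→I1
bond 4 stroke→J2

β4 stroke at J2  (Se1 fixes effort; stroke away)
β1 stroke at GY1  (0-jn J2 has e-setter on 4)
β0 stroke at GY1  (through GY1, causality inverts; strokes same side of GY1)
β2 stroke at J1  (C1 integral (e out))
β3 stroke at I1  (0-jn J1 has e-setter on 2)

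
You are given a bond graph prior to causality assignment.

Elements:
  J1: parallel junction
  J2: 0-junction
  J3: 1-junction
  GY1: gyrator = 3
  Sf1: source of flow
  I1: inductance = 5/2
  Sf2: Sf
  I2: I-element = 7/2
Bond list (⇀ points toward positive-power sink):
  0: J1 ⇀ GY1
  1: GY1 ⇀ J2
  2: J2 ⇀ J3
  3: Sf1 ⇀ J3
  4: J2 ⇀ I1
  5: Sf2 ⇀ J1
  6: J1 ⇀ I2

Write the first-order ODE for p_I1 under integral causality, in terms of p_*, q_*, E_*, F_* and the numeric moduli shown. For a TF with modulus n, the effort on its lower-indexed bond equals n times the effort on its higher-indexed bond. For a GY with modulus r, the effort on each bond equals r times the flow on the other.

b3 stroke→Sf1  (Sf1 fixes flow; stroke at Sf1)
b5 stroke→Sf2  (Sf2 (Sf) sets flow on bond)
b2 stroke→J3  (J3: bond 3 brought flow, rest push out)
b4 stroke→I1  (prefer integral on I1)
b1 stroke→J2  (closing 0-jn rule on J2)
b0 stroke→J1  (GY GY1: same side as bond 1)
b6 stroke→I2  (0-jn J1 has e-setter on 0)

dp_I1/dt = 3*F_Sf2 - 6*p_I2/7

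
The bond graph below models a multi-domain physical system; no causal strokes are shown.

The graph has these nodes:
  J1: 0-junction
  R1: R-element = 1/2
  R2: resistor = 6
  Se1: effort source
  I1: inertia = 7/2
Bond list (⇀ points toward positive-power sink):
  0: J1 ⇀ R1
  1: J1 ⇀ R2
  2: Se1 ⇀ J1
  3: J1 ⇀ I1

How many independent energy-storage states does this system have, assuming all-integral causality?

1  (I1 all integral)

β2 stroke at J1  (Se1 (Se) sets effort on bond)
β0 stroke at R1  (0-jn J1 has e-setter on 2)
β1 stroke at R2  (J1 effort already set via bond 2)
β3 stroke at I1  (J1 effort already set via bond 2)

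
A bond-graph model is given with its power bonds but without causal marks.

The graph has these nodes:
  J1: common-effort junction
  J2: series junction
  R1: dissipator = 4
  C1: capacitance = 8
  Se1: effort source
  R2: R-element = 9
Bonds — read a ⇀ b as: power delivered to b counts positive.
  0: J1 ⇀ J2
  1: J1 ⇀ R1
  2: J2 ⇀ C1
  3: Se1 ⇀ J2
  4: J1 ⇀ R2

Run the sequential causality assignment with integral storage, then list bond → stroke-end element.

b0 |J1
b1 |R1
b2 |J2
b3 |J2
b4 |R2

bond 3 stroke→J2  (Se1 (Se) sets effort on bond)
bond 2 stroke→J2  (prefer integral on C1)
bond 0 stroke→J1  (only one flow-in slot at J2)
bond 1 stroke→R1  (J1: bond 0 brought effort, rest push out)
bond 4 stroke→R2  (J1: bond 0 brought effort, rest push out)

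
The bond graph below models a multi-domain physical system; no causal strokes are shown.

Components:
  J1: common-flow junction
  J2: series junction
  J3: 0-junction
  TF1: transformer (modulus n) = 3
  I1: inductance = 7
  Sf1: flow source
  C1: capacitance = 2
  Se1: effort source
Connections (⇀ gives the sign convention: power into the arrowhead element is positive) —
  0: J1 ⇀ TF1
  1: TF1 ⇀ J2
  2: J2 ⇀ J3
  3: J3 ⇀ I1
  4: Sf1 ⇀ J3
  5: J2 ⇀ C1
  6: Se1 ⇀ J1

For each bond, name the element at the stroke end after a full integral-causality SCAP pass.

bond 4 stroke at Sf1  (Sf1: flow source, stroke at near end)
bond 6 stroke at J1  (Se1 (Se) sets effort on bond)
bond 0 stroke at TF1  (J1: last free bond brings flow in)
bond 1 stroke at J2  (through TF1, causality passes straight; one stroke at TF1)
bond 3 stroke at I1  (prefer integral on I1)
bond 2 stroke at J3  (J3 needs exactly one e-in)
bond 5 stroke at J2  (J2: bond 2 brought flow, rest push out)

b0 stroke→TF1
b1 stroke→J2
b2 stroke→J3
b3 stroke→I1
b4 stroke→Sf1
b5 stroke→J2
b6 stroke→J1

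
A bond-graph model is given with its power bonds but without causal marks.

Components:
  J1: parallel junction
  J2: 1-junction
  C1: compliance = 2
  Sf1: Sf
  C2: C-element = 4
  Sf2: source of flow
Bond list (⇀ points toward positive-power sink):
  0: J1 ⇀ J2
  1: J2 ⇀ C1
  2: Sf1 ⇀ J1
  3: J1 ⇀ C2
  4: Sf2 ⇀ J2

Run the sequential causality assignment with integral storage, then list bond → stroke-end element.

bond 0 |J2
bond 1 |J2
bond 2 |Sf1
bond 3 |J1
bond 4 |Sf2

#2 →Sf1  (Sf1: flow source, stroke at near end)
#4 →Sf2  (source Sf2 imposes f)
#0 →J2  (common-f at J2 fixed by 4)
#1 →J2  (1-jn J2 has f-setter on 4)
#3 →J1  (J1 needs exactly one e-in)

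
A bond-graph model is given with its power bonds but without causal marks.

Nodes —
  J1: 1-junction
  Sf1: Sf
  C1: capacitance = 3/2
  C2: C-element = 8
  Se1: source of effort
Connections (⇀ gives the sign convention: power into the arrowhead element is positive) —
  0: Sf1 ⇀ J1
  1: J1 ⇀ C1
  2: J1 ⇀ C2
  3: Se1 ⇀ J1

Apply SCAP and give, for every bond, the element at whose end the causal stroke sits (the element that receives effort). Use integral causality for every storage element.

b0 stroke→Sf1
b1 stroke→J1
b2 stroke→J1
b3 stroke→J1

b0 stroke at Sf1  (Sf1 (Sf) sets flow on bond)
b3 stroke at J1  (Se1: effort source, stroke at far end)
b1 stroke at J1  (1-jn J1 has f-setter on 0)
b2 stroke at J1  (J1: bond 0 brought flow, rest push out)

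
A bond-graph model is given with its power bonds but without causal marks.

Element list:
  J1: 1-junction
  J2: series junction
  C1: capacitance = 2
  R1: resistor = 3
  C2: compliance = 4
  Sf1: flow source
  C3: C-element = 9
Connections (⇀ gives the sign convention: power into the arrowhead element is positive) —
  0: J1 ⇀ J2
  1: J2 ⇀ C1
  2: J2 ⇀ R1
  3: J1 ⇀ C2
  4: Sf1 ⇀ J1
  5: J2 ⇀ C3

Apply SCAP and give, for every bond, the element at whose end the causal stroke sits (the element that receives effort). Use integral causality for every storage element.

b4 |Sf1  (Sf1: flow source, stroke at near end)
b0 |J1  (J1: bond 4 brought flow, rest push out)
b3 |J1  (1-jn J1 has f-setter on 4)
b1 |J2  (J2: bond 0 brought flow, rest push out)
b2 |J2  (J2: bond 0 brought flow, rest push out)
b5 |J2  (common-f at J2 fixed by 0)

#0 stroke→J1
#1 stroke→J2
#2 stroke→J2
#3 stroke→J1
#4 stroke→Sf1
#5 stroke→J2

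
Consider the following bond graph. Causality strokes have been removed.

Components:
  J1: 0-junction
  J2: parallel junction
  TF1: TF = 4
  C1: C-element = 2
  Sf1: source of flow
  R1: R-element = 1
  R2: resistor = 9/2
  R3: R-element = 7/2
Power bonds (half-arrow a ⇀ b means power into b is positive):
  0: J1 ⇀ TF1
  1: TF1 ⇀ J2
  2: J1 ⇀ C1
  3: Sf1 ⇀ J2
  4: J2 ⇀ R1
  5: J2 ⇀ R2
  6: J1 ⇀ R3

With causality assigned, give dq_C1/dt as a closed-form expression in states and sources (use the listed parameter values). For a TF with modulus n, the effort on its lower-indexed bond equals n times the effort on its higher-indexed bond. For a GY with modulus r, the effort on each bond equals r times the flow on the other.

#3 stroke→Sf1  (Sf1: flow source, stroke at near end)
#2 stroke→J1  (C1 outputs effort q/C1)
#0 stroke→TF1  (0-jn J1 has e-setter on 2)
#6 stroke→R3  (J1: bond 2 brought effort, rest push out)
#1 stroke→J2  (TF1 one-in-one-out from 0)
#4 stroke→R1  (common-e at J2 fixed by 1)
#5 stroke→R2  (J2 effort already set via bond 1)

dq_C1/dt = F_Sf1/4 - 365*q_C1/2016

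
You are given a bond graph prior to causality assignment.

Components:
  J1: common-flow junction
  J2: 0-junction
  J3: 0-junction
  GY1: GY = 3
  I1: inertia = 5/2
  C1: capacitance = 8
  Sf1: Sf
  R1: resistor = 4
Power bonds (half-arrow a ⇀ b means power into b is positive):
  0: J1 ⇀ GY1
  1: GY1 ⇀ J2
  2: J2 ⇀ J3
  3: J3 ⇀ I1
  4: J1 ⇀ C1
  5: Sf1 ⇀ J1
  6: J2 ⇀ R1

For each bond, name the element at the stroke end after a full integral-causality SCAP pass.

bond 0 |J1
bond 1 |J2
bond 2 |J3
bond 3 |I1
bond 4 |J1
bond 5 |Sf1
bond 6 |R1

bond 5 stroke at Sf1  (Sf1: flow source, stroke at near end)
bond 0 stroke at J1  (1-jn J1 has f-setter on 5)
bond 4 stroke at J1  (J1: bond 5 brought flow, rest push out)
bond 1 stroke at J2  (GY GY1: same side as bond 0)
bond 2 stroke at J3  (0-jn J2 has e-setter on 1)
bond 6 stroke at R1  (J2: bond 1 brought effort, rest push out)
bond 3 stroke at I1  (common-e at J3 fixed by 2)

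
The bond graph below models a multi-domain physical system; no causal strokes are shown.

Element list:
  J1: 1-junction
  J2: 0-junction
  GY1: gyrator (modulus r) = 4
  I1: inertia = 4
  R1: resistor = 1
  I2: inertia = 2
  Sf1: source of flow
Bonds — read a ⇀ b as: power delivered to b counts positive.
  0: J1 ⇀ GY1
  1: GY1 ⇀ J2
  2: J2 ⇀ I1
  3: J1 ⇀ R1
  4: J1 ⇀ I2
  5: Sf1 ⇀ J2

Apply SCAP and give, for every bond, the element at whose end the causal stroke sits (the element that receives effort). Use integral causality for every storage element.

bond 5 |Sf1  (Sf1 fixes flow; stroke at Sf1)
bond 2 |I1  (I1 integral (f out))
bond 1 |J2  (only one effort-in slot at J2)
bond 0 |J1  (GY1 both-in/both-out from 1)
bond 4 |I2  (prefer integral on I2)
bond 3 |J1  (common-f at J1 fixed by 4)

#0 stroke at J1
#1 stroke at J2
#2 stroke at I1
#3 stroke at J1
#4 stroke at I2
#5 stroke at Sf1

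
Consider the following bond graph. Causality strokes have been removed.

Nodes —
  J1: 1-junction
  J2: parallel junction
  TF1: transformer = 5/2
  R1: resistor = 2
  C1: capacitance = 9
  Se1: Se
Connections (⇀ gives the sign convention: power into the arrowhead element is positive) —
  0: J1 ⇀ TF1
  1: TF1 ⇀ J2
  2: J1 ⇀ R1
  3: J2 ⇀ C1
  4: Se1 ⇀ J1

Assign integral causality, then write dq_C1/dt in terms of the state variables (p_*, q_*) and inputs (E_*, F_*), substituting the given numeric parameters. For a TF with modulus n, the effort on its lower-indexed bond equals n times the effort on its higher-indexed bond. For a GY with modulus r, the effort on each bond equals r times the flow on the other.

dq_C1/dt = 5*E_Se1/4 - 25*q_C1/72

bond 4 |J1  (Se1 (Se) sets effort on bond)
bond 3 |J2  (C1: C, integral causality)
bond 1 |TF1  (J2: bond 3 brought effort, rest push out)
bond 0 |J1  (TF TF1: opposite of bond 1)
bond 2 |R1  (closing 1-jn rule on J1)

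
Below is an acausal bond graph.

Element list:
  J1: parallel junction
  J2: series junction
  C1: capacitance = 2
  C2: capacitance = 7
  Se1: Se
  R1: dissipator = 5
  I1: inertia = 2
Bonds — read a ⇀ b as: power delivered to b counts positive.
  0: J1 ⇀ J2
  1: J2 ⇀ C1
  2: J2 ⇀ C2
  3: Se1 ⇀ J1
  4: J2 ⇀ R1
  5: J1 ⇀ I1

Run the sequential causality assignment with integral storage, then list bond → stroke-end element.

b0 |J2
b1 |J2
b2 |J2
b3 |J1
b4 |R1
b5 |I1

bond 3 stroke at J1  (source Se1 imposes e)
bond 0 stroke at J2  (0-jn J1 has e-setter on 3)
bond 5 stroke at I1  (common-e at J1 fixed by 3)
bond 1 stroke at J2  (C1 integral (e out))
bond 2 stroke at J2  (prefer integral on C2)
bond 4 stroke at R1  (only one flow-in slot at J2)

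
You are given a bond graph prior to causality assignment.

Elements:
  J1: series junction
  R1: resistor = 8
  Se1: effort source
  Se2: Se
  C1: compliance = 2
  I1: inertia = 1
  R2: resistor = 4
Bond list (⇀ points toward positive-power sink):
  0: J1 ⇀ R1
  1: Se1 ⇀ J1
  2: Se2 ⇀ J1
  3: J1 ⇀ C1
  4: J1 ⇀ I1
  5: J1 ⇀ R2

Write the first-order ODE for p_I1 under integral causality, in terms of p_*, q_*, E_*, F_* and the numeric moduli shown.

dp_I1/dt = E_Se1 + E_Se2 - 12*p_I1 - q_C1/2

bond 1 stroke→J1  (source Se1 imposes e)
bond 2 stroke→J1  (source Se2 imposes e)
bond 3 stroke→J1  (C1 integral (e out))
bond 4 stroke→I1  (prefer integral on I1)
bond 0 stroke→J1  (1-jn J1 has f-setter on 4)
bond 5 stroke→J1  (J1 flow already set via bond 4)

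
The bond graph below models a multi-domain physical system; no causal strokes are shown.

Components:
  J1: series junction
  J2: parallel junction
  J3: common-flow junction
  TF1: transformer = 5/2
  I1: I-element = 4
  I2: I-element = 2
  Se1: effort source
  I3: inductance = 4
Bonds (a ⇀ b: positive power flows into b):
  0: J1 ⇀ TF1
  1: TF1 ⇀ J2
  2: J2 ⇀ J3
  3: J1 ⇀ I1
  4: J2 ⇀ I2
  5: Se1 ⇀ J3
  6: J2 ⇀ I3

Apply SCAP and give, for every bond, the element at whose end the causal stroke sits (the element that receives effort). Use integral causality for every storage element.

b0 |J1
b1 |TF1
b2 |J2
b3 |I1
b4 |I2
b5 |J3
b6 |I3

#5 →J3  (source Se1 imposes e)
#2 →J2  (closing 1-jn rule on J3)
#1 →TF1  (J2: bond 2 brought effort, rest push out)
#4 →I2  (J2 effort already set via bond 2)
#6 →I3  (0-jn J2 has e-setter on 2)
#0 →J1  (TF1 one-in-one-out from 1)
#3 →I1  (J1 needs exactly one f-in)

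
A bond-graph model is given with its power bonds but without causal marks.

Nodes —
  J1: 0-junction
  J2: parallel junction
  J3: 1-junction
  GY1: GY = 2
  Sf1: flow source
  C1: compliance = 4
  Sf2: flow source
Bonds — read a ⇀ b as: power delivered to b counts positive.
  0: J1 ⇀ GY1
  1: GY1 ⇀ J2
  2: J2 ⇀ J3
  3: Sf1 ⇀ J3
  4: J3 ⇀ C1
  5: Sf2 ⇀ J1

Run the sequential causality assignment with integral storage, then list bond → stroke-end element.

#0 stroke→J1
#1 stroke→J2
#2 stroke→J3
#3 stroke→Sf1
#4 stroke→J3
#5 stroke→Sf2

b3 stroke→Sf1  (source Sf1 imposes f)
b5 stroke→Sf2  (Sf2: flow source, stroke at near end)
b0 stroke→J1  (closing 0-jn rule on J1)
b2 stroke→J3  (1-jn J3 has f-setter on 3)
b4 stroke→J3  (common-f at J3 fixed by 3)
b1 stroke→J2  (GY GY1: same side as bond 0)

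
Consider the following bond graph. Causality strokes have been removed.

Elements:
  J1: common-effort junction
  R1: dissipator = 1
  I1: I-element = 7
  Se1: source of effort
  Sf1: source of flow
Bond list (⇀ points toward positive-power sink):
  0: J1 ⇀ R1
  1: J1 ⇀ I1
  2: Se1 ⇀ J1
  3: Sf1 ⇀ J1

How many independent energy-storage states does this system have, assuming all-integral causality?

b2 stroke at J1  (Se1 fixes effort; stroke away)
b3 stroke at Sf1  (source Sf1 imposes f)
b0 stroke at R1  (common-e at J1 fixed by 2)
b1 stroke at I1  (common-e at J1 fixed by 2)

1  (I1 all integral)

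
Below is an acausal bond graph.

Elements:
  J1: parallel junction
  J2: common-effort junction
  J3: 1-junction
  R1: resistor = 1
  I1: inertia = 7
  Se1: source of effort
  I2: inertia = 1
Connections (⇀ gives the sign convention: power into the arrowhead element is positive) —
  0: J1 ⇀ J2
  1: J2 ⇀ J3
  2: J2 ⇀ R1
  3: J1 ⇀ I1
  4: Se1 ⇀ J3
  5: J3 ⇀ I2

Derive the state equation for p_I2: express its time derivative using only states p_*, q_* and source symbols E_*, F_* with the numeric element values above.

b4 →J3  (source Se1 imposes e)
b3 →I1  (I1 outputs flow p/I1)
b0 →J1  (J1: last free bond brings effort in)
b5 →I2  (I2 integral (f out))
b1 →J3  (J3 flow already set via bond 5)
b2 →J2  (J2: last free bond brings effort in)

dp_I2/dt = E_Se1 - p_I1/7 - p_I2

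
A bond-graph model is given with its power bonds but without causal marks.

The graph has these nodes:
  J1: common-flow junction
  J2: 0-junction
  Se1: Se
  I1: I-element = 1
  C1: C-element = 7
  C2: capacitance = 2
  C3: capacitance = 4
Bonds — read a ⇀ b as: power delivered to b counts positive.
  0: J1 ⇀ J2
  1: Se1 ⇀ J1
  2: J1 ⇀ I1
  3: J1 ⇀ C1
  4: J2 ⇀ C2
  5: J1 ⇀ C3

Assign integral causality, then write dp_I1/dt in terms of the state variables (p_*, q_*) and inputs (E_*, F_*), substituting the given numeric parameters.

β1 stroke at J1  (Se1: effort source, stroke at far end)
β2 stroke at I1  (I1 integral (f out))
β0 stroke at J1  (J1 flow already set via bond 2)
β3 stroke at J1  (common-f at J1 fixed by 2)
β5 stroke at J1  (common-f at J1 fixed by 2)
β4 stroke at J2  (closing 0-jn rule on J2)

dp_I1/dt = E_Se1 - q_C1/7 - q_C2/2 - q_C3/4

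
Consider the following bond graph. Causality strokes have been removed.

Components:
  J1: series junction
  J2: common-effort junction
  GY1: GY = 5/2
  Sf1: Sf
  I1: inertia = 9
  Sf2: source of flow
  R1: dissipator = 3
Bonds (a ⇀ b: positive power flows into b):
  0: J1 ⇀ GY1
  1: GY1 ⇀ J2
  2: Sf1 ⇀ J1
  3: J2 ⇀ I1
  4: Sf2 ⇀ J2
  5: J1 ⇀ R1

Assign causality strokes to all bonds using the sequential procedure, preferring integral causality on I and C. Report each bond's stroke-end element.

β2 stroke→Sf1  (Sf1 (Sf) sets flow on bond)
β4 stroke→Sf2  (Sf2 fixes flow; stroke at Sf2)
β0 stroke→J1  (J1 flow already set via bond 2)
β5 stroke→J1  (J1 flow already set via bond 2)
β1 stroke→J2  (GY1 both-in/both-out from 0)
β3 stroke→I1  (J2: bond 1 brought effort, rest push out)

b0 →J1
b1 →J2
b2 →Sf1
b3 →I1
b4 →Sf2
b5 →J1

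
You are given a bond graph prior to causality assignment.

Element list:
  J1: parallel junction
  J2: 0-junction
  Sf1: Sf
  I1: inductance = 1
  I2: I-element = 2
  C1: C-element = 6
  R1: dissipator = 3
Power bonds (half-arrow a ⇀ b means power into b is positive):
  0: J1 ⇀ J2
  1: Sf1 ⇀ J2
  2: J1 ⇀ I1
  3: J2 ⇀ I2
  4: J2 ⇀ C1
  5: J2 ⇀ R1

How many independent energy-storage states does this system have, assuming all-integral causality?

3  (C1, I1, I2 all integral)

b1 stroke at Sf1  (Sf1 fixes flow; stroke at Sf1)
b2 stroke at I1  (I1 integral (f out))
b0 stroke at J1  (J1: last free bond brings effort in)
b3 stroke at I2  (I2: I, integral causality)
b4 stroke at J2  (C1 integral (e out))
b5 stroke at R1  (common-e at J2 fixed by 4)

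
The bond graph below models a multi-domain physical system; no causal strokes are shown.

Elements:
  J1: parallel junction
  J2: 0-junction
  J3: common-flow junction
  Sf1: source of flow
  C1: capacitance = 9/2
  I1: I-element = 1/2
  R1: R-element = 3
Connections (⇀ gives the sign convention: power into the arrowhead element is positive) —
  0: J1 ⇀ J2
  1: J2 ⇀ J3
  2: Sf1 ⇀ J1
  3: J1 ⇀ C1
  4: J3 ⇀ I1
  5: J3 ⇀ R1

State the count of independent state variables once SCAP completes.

2  (C1, I1 all integral)

#2 →Sf1  (source Sf1 imposes f)
#3 →J1  (C1 integral (e out))
#0 →J2  (common-e at J1 fixed by 3)
#1 →J3  (J2: bond 0 brought effort, rest push out)
#4 →I1  (prefer integral on I1)
#5 →J3  (J3: bond 4 brought flow, rest push out)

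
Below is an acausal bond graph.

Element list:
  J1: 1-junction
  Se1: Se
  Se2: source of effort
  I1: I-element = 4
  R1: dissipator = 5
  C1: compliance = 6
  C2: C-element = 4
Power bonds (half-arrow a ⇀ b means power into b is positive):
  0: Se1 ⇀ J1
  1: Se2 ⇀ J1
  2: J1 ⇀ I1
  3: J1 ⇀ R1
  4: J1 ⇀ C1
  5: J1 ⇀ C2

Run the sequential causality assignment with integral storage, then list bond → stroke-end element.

b0 |J1
b1 |J1
b2 |I1
b3 |J1
b4 |J1
b5 |J1

#0 stroke→J1  (Se1 fixes effort; stroke away)
#1 stroke→J1  (Se2: effort source, stroke at far end)
#2 stroke→I1  (I1 integral (f out))
#3 stroke→J1  (common-f at J1 fixed by 2)
#4 stroke→J1  (J1 flow already set via bond 2)
#5 stroke→J1  (J1 flow already set via bond 2)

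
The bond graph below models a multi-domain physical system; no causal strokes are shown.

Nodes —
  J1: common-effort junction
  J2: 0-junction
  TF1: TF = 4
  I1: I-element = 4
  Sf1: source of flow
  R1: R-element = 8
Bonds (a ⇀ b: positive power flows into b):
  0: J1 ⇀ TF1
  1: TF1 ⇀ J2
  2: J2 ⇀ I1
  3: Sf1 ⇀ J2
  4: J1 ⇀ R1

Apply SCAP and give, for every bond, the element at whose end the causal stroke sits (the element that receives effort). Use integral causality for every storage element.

bond 3 |Sf1  (Sf1: flow source, stroke at near end)
bond 2 |I1  (I1: I, integral causality)
bond 1 |J2  (J2: last free bond brings effort in)
bond 0 |TF1  (TF1: transformer flips bond 1)
bond 4 |J1  (J1: last free bond brings effort in)

b0 |TF1
b1 |J2
b2 |I1
b3 |Sf1
b4 |J1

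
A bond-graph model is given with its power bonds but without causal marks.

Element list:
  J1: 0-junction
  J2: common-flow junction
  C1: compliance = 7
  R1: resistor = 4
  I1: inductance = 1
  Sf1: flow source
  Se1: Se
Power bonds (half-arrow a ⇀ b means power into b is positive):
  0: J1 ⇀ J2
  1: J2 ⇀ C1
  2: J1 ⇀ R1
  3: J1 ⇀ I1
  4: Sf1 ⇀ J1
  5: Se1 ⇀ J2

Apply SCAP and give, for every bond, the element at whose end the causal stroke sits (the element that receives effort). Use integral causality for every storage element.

#4 stroke at Sf1  (Sf1 fixes flow; stroke at Sf1)
#5 stroke at J2  (Se1 fixes effort; stroke away)
#1 stroke at J2  (C1 outputs effort q/C1)
#0 stroke at J1  (only one flow-in slot at J2)
#2 stroke at R1  (common-e at J1 fixed by 0)
#3 stroke at I1  (J1: bond 0 brought effort, rest push out)

β0 →J1
β1 →J2
β2 →R1
β3 →I1
β4 →Sf1
β5 →J2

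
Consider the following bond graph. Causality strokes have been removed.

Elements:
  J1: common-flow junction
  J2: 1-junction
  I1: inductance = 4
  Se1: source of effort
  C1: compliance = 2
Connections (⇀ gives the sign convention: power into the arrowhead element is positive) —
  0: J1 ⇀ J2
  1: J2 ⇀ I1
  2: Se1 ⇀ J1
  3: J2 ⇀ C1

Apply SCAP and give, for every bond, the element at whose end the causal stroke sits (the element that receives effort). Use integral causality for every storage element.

#2 |J1  (Se1: effort source, stroke at far end)
#0 |J2  (J1 needs exactly one f-in)
#1 |I1  (I1 outputs flow p/I1)
#3 |J2  (1-jn J2 has f-setter on 1)

β0 |J2
β1 |I1
β2 |J1
β3 |J2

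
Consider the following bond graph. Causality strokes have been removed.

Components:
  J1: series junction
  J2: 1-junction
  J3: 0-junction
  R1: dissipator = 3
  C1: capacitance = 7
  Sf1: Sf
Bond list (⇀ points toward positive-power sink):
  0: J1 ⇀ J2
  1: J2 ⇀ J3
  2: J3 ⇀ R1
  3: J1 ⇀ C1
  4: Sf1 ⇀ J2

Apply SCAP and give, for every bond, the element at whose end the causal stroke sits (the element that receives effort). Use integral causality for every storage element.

b4 →Sf1  (Sf1 fixes flow; stroke at Sf1)
b0 →J2  (J2: bond 4 brought flow, rest push out)
b1 →J2  (J2: bond 4 brought flow, rest push out)
b2 →J3  (J3 needs exactly one e-in)
b3 →J1  (J1: bond 0 brought flow, rest push out)

β0 stroke at J2
β1 stroke at J2
β2 stroke at J3
β3 stroke at J1
β4 stroke at Sf1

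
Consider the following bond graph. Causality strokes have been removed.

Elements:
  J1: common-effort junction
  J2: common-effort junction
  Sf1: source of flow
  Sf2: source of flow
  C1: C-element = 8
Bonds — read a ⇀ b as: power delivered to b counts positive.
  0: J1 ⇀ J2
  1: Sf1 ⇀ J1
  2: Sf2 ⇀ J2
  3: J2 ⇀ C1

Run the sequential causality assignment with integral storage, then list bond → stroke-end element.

#1 →Sf1  (Sf1 (Sf) sets flow on bond)
#2 →Sf2  (Sf2 fixes flow; stroke at Sf2)
#0 →J1  (closing 0-jn rule on J1)
#3 →J2  (only one effort-in slot at J2)

bond 0 →J1
bond 1 →Sf1
bond 2 →Sf2
bond 3 →J2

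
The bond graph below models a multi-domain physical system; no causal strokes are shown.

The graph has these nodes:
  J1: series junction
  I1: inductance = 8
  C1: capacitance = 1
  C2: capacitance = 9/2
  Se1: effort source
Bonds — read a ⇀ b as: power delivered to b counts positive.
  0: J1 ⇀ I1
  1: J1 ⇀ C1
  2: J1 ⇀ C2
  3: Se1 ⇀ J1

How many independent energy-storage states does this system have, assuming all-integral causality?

3  (C1, C2, I1 all integral)

#3 →J1  (source Se1 imposes e)
#0 →I1  (I1 outputs flow p/I1)
#1 →J1  (1-jn J1 has f-setter on 0)
#2 →J1  (J1 flow already set via bond 0)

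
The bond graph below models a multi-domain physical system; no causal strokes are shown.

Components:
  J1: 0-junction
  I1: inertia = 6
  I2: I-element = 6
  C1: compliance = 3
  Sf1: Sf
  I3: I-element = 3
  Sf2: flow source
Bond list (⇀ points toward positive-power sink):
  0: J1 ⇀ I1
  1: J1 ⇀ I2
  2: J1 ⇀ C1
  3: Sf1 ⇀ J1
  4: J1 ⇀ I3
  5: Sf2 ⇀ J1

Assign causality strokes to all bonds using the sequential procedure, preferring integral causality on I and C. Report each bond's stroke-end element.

β0 →I1
β1 →I2
β2 →J1
β3 →Sf1
β4 →I3
β5 →Sf2

#3 stroke at Sf1  (Sf1 (Sf) sets flow on bond)
#5 stroke at Sf2  (Sf2 (Sf) sets flow on bond)
#0 stroke at I1  (I1: I, integral causality)
#1 stroke at I2  (I2 outputs flow p/I2)
#2 stroke at J1  (prefer integral on C1)
#4 stroke at I3  (J1: bond 2 brought effort, rest push out)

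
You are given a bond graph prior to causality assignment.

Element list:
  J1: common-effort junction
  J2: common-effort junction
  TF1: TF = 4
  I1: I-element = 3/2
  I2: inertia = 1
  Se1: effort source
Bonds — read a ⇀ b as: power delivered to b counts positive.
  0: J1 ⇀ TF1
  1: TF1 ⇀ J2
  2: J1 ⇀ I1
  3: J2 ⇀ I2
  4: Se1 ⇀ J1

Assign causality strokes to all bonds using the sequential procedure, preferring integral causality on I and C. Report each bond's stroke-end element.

b4 stroke→J1  (Se1 (Se) sets effort on bond)
b0 stroke→TF1  (J1 effort already set via bond 4)
b2 stroke→I1  (J1 effort already set via bond 4)
b1 stroke→J2  (TF TF1: opposite of bond 0)
b3 stroke→I2  (0-jn J2 has e-setter on 1)

bond 0 stroke at TF1
bond 1 stroke at J2
bond 2 stroke at I1
bond 3 stroke at I2
bond 4 stroke at J1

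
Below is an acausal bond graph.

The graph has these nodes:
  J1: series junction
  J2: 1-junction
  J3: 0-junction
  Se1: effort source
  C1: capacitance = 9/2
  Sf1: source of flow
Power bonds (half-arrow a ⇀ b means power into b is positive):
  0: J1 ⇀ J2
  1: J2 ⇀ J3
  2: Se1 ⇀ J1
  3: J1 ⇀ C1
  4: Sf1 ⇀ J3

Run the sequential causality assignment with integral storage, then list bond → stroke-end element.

bond 0 stroke→J2
bond 1 stroke→J3
bond 2 stroke→J1
bond 3 stroke→J1
bond 4 stroke→Sf1

#2 stroke→J1  (Se1: effort source, stroke at far end)
#4 stroke→Sf1  (source Sf1 imposes f)
#1 stroke→J3  (J3 needs exactly one e-in)
#0 stroke→J2  (common-f at J2 fixed by 1)
#3 stroke→J1  (J1 flow already set via bond 0)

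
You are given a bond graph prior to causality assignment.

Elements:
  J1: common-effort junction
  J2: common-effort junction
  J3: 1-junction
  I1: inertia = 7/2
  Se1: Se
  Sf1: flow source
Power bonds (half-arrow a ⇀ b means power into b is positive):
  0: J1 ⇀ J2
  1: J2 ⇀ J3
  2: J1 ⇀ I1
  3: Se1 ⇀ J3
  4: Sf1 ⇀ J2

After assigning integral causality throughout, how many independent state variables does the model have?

1  (I1 all integral)

b3 →J3  (source Se1 imposes e)
b4 →Sf1  (source Sf1 imposes f)
b1 →J2  (only one flow-in slot at J3)
b0 →J1  (0-jn J2 has e-setter on 1)
b2 →I1  (J1: bond 0 brought effort, rest push out)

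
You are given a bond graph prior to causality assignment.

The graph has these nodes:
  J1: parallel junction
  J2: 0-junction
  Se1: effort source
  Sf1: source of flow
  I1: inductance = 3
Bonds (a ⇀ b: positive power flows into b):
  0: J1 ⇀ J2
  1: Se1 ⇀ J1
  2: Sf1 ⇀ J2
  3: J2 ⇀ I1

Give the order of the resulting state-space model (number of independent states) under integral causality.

1  (I1 all integral)

bond 1 stroke→J1  (Se1: effort source, stroke at far end)
bond 2 stroke→Sf1  (Sf1: flow source, stroke at near end)
bond 0 stroke→J2  (J1 effort already set via bond 1)
bond 3 stroke→I1  (common-e at J2 fixed by 0)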